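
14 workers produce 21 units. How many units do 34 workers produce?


Direct proportion: y/x = constant
k = 21/14 = 1.5000
y₂ = k × 34 = 21 × 34 / 14 = 714/14
= 51.00

51.00


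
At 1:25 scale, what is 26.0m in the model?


Model size = real / scale
= 26.0 / 25
= 1.0400 m

1.0400 m


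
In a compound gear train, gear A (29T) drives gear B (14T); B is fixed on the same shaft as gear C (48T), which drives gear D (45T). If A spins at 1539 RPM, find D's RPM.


Stage 1: RPM_B = RPM_A × t_A/t_B = 1539 × 29/14 = 44631/14 ≈ 3187.93
B and C share a shaft → RPM_C = RPM_B
Stage 2: RPM_D = RPM_C × t_C/t_D = RPM_A × (t_A×t_C)/(t_B×t_D)
Overall ratio = (29×48)/(14×45) = 1392/630
RPM_D = 1539 × 1392/630 = 2142288/630
≈ 3400.46 RPM

3400.46 RPM


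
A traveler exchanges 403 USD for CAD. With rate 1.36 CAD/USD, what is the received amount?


Amount × rate = 403 × 1.36
= 548.08 CAD

548.08 CAD


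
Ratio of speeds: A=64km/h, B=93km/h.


Ratio = 64:93
GCD = 1
Simplified = 64:93
Time ratio (same distance) = 93:64
Speed ratio = 64:93

64:93


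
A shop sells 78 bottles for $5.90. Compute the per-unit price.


Unit rate = total / quantity
= 5.90 / 78
= $0.08 per unit

$0.08 per unit


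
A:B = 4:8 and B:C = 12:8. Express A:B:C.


Match B: multiply A:B by 12 → 48:96
Multiply B:C by 8 → 96:64
Combined: 48:96:64
GCD = 16
= 3:6:4

3:6:4


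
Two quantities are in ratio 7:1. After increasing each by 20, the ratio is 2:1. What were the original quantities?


Let A = 7k, B = 1k.
(7k + 20) / (1k + 20) = 2/1
Cross-multiply: 1(7k + 20) = 2(1k + 20)
7k + 20 = 2k + 40
7k - 2k = 40 - 20
5k = 20
k = 20/5 = 4
A = 7×4 = 28, B = 1×4 = 4
= A = 28, B = 4

A = 28, B = 4


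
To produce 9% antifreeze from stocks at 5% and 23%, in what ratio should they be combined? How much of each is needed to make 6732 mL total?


Let x parts of 5% mix with y parts of 23%.
5x + 23y = 9(x + y)
5x + 23y = 9x + 9y
x(5 - 9) = y(9 - 23)
x/y = (23 - 9)/(9 - 5) = 14/4
Simplify: 7:2
Total parts = 9; one part = 6732/9 = 748.00 mL
5% solution: 7×748.00 = 5236.00 mL
23% solution: 2×748.00 = 1496.00 mL
= ratio 7:2; 5236.00 mL and 1496.00 mL

ratio 7:2; 5236.00 mL and 1496.00 mL


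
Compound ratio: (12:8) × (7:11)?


Compound ratio = (12×7) : (8×11)
= 84:88
GCD = 4
= 21:22

21:22


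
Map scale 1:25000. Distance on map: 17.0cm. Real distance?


Real distance = map distance × scale
= 17.0cm × 25000
= 425000 cm = 4250.0 m
= 4.250 km

4.250 km


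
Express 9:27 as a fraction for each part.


Total parts = 9 + 27 = 36
First part: 9/36 = 1/4
Second part: 27/36 = 3/4
= 1/4 and 3/4

1/4 and 3/4


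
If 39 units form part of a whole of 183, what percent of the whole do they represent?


Percentage = (part / whole) × 100
= (39 / 183) × 100
≈ 21.31%

21.31%


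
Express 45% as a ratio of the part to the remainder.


45% means 45 parts out of 100; remainder = 55
Part : remainder = 45:55
GCD = 5
= 9:11

9:11


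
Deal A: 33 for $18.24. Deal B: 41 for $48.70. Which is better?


Deal A: $18.24/33 = $0.5527/unit
Deal B: $48.70/41 = $1.1878/unit
A is cheaper per unit
= Deal A

Deal A


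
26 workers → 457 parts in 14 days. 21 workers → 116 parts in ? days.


Days ∝ work / workers, so d₂ = d₁ × (m₁/m₂) × (w₂/w₁)
Workers factor (inverse): 26/21 ≈ 1.2381
Work factor (direct): 116/457 ≈ 0.2538
d₂ = 14 × 26/21 × 116/457 = (14 × 26 × 116) / (21 × 457) = 42224/9597
≈ 4.40 days

4.40 days


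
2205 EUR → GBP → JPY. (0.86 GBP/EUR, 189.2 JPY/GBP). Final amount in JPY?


Step 1: 2205 EUR × 0.86 = 1896.30 GBP
Step 2: 1896.30 GBP × 189.2 = 358779.96 JPY
Implied rate EUR→JPY = 0.86 × 189.2 = 162.7120
= 358779.96 JPY

358779.96 JPY


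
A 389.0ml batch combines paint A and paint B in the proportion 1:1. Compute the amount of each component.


Total parts = 1 + 1 = 2
paint A: 389.0 × 1/2 = 194.5ml
paint B: 389.0 × 1/2 = 194.5ml
= 194.5ml and 194.5ml

194.5ml and 194.5ml


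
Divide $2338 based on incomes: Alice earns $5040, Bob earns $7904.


Total income = 5040 + 7904 = $12944
Alice: $2338 × 5040/12944 = $910.35
Bob: $2338 × 7904/12944 = $1427.65
= Alice: $910.35, Bob: $1427.65

Alice: $910.35, Bob: $1427.65


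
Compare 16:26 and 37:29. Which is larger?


16/26 = 0.6154
37/29 = 1.2759
0.6154 < 1.2759, so 16:26 is less
= 37:29

37:29


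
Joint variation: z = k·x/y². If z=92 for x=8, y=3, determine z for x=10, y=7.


z = k·x/y²
Solve for k using the known point: k = z·y²/x = 92×9/8 = 828/8 = 103.5000
Now evaluate at x=10, y=7:
z = k × 10 / 49 = (828 × 10) / (8 × 49) = 8280/392
≈ 21.1224

21.1224


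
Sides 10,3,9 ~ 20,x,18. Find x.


Scale factor = 20/10 = 2
Missing side = 3 × 2
= 6.0

6.0


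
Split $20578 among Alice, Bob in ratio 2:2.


Total parts = 2 + 2 = 4
Alice: 20578 × 2/4 = 10289.00
Bob: 20578 × 2/4 = 10289.00
= Alice: $10289.00, Bob: $10289.00

Alice: $10289.00, Bob: $10289.00


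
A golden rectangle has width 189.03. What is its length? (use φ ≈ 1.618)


φ = (1 + √5) / 2 ≈ 1.618
Length = width × φ = 189.03 × 1.618 = 305.85054
≈ 305.85

305.85


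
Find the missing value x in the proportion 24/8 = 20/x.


Cross multiply: 24 × x = 8 × 20
24x = 160
x = 160 / 24
= 6.67

6.67


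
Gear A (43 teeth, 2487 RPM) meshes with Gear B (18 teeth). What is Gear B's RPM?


Gear ratio = 43:18 = 43:18
RPM_B = RPM_A × (teeth_A / teeth_B)
= 2487 × (43/18)
= 5941.2 RPM

5941.2 RPM


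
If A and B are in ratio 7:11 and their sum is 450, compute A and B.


Let A = 7k, B = 11k.
7k + 11k = 450
18k = 450 → k = 450/18 = 25
A = 7×25 = 175, B = 11×25 = 275
= A = 175, B = 275

A = 175, B = 275


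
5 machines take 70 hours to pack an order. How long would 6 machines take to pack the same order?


Inverse proportion: x × y = constant
k = 5 × 70 = 350
y₂ = k / 6 = 350 / 6
= 58.33

58.33


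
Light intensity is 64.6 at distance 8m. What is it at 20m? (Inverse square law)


I₁d₁² = I₂d₂²
I₂ = I₁ × (d₁/d₂)²
= 64.6 × (8/20)²
= 64.6 × 64/400
= 4134.4/400
= 10.3360

10.3360


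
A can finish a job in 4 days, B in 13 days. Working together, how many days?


Rate of A = 1/4 per day
Rate of B = 1/13 per day
Combined rate = 1/4 + 1/13 = 17/52 ≈ 0.3269 per day
Days = 1 / combined rate = 52/17
≈ 3.06 days

3.06 days


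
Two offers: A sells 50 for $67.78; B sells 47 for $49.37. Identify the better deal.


Deal A: $67.78/50 = $1.3556/unit
Deal B: $49.37/47 = $1.0504/unit
B is cheaper per unit
= Deal B

Deal B


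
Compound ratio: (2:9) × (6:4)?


Compound ratio = (2×6) : (9×4)
= 12:36
GCD = 12
= 1:3

1:3


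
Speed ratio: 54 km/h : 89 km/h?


Ratio = 54:89
GCD = 1
Simplified = 54:89
Time ratio (same distance) = 89:54
Speed ratio = 54:89

54:89


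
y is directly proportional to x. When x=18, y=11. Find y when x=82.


Direct proportion: y/x = constant
k = 11/18 ≈ 0.6111
y₂ = k × 82 = 11 × 82 / 18 = 902/18
≈ 50.11

50.11


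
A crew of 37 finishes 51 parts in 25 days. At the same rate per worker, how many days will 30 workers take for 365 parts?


Days ∝ work / workers, so d₂ = d₁ × (m₁/m₂) × (w₂/w₁)
Workers factor (inverse): 37/30 ≈ 1.2333
Work factor (direct): 365/51 ≈ 7.1569
d₂ = 25 × 37/30 × 365/51 = (25 × 37 × 365) / (30 × 51) = 337625/1530
≈ 220.67 days

220.67 days


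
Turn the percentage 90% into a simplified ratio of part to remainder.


90% means 90 parts out of 100; remainder = 10
Part : remainder = 90:10
GCD = 10
= 9:1

9:1


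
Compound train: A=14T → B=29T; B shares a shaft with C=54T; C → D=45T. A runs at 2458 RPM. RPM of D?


Stage 1: RPM_B = RPM_A × t_A/t_B = 2458 × 14/29 = 34412/29 ≈ 1186.62
B and C share a shaft → RPM_C = RPM_B
Stage 2: RPM_D = RPM_C × t_C/t_D = RPM_A × (t_A×t_C)/(t_B×t_D)
Overall ratio = (14×54)/(29×45) = 756/1305
RPM_D = 2458 × 756/1305 = 1858248/1305
≈ 1423.94 RPM

1423.94 RPM


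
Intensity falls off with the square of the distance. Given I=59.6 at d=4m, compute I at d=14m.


I₁d₁² = I₂d₂²
I₂ = I₁ × (d₁/d₂)²
= 59.6 × (4/14)²
= 59.6 × 16/196
= 953.6/196
≈ 4.8653

4.8653


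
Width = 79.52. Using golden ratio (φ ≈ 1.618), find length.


φ = (1 + √5) / 2 ≈ 1.618
Length = width × φ = 79.52 × 1.618 = 128.66336
≈ 128.66

128.66


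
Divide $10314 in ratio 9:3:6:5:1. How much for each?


Total parts = 9 + 3 + 6 + 5 + 1 = 24
Part 1: 10314 × 9/24 = 3867.75
Part 2: 10314 × 3/24 = 1289.25
Part 3: 10314 × 6/24 = 2578.50
Part 4: 10314 × 5/24 = 2148.75
Part 5: 10314 × 1/24 = 429.75
= Part 1: $3867.75, Part 2: $1289.25, Part 3: $2578.50, Part 4: $2148.75, Part 5: $429.75

Part 1: $3867.75, Part 2: $1289.25, Part 3: $2578.50, Part 4: $2148.75, Part 5: $429.75


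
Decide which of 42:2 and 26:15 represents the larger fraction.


42/2 = 21.0000
26/15 = 1.7333
21.0000 > 1.7333, so 42:2 is greater
= 42:2

42:2


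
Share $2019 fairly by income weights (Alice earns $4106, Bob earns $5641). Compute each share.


Total income = 4106 + 5641 = $9747
Alice: $2019 × 4106/9747 = $850.52
Bob: $2019 × 5641/9747 = $1168.48
= Alice: $850.52, Bob: $1168.48

Alice: $850.52, Bob: $1168.48


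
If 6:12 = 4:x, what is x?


Cross multiply: 6 × x = 12 × 4
6x = 48
x = 48 / 6
= 8.00

8.00


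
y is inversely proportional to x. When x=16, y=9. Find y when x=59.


Inverse proportion: x × y = constant
k = 16 × 9 = 144
y₂ = k / 59 = 144 / 59
= 2.44

2.44


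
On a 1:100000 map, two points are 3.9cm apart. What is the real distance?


Real distance = map distance × scale
= 3.9cm × 100000
= 390000 cm = 3900.0 m
= 3.900 km

3.900 km


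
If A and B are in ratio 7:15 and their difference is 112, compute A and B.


Let A = 7k, B = 15k.
15k - 7k = 112
8k = 112 → k = 112/8 = 14
A = 7×14 = 98, B = 15×14 = 210
= A = 98, B = 210

A = 98, B = 210


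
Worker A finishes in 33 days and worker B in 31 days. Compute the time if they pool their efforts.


Rate of A = 1/33 per day
Rate of B = 1/31 per day
Combined rate = 1/33 + 1/31 = 64/1023 ≈ 0.0626 per day
Days = 1 / combined rate = 1023/64
≈ 15.98 days

15.98 days


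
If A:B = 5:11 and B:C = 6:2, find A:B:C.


Match B: multiply A:B by 6 → 30:66
Multiply B:C by 11 → 66:22
Combined: 30:66:22
GCD = 2
= 15:33:11

15:33:11


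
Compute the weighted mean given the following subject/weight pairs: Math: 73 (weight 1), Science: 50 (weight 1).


Numerator = 73×1 + 50×1
= 73 + 50
= 123
Total weight = 2
Weighted avg = 123/2
= 61.50

61.50


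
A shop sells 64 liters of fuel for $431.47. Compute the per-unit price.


Unit rate = total / quantity
= 431.47 / 64
= $6.74 per unit

$6.74 per unit


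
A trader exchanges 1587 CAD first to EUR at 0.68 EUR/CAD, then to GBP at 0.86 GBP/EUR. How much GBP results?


Step 1: 1587 CAD × 0.68 = 1079.16 EUR
Step 2: 1079.16 EUR × 0.86 = 928.08 GBP
Implied rate CAD→GBP = 0.68 × 0.86 = 0.5848
= 928.08 GBP

928.08 GBP


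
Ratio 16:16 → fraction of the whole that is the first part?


Total parts = 16 + 16 = 32
First part: 16/32 = 1/2
= 1/2

1/2


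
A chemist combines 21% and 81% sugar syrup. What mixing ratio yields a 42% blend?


Let x parts of 21% mix with y parts of 81%.
21x + 81y = 42(x + y)
21x + 81y = 42x + 42y
x(21 - 42) = y(42 - 81)
x/y = (81 - 42)/(42 - 21) = 39/21
Simplify: 13:7
= 13:7

13:7


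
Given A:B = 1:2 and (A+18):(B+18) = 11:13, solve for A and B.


Let A = 1k, B = 2k.
(1k + 18) / (2k + 18) = 11/13
Cross-multiply: 13(1k + 18) = 11(2k + 18)
13k + 234 = 22k + 198
13k - 22k = 198 - 234
-9k = -36
k = -36/-9 = 4
A = 1×4 = 4, B = 2×4 = 8
= A = 4, B = 8

A = 4, B = 8


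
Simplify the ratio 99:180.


GCD(99, 180) = 9
99/9 : 180/9
= 11:20

11:20


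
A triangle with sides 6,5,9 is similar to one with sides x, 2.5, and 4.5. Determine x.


Scale factor = 2.5/5 = 0.5
Missing side = 6 × 0.5
= 3.0

3.0


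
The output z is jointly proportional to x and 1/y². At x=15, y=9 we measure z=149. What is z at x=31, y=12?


z = k·x/y²
Solve for k using the known point: k = z·y²/x = 149×81/15 = 12069/15 = 804.6000
Now evaluate at x=31, y=12:
z = k × 31 / 144 = (12069 × 31) / (15 × 144) = 374139/2160
= 173.2125

173.2125


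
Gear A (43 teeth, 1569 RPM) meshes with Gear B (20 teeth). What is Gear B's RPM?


Gear ratio = 43:20 = 43:20
RPM_B = RPM_A × (teeth_A / teeth_B)
= 1569 × (43/20)
= 3373.4 RPM

3373.4 RPM


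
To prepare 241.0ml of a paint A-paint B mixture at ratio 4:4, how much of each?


Total parts = 4 + 4 = 8
paint A: 241.0 × 4/8 = 120.5ml
paint B: 241.0 × 4/8 = 120.5ml
= 120.5ml and 120.5ml

120.5ml and 120.5ml


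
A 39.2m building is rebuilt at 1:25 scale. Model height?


Model size = real / scale
= 39.2 / 25
= 1.5680 m

1.5680 m


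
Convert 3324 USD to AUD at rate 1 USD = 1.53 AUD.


Amount × rate = 3324 × 1.53
= 5085.72 AUD

5085.72 AUD


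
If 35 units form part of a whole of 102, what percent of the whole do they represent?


Percentage = (part / whole) × 100
= (35 / 102) × 100
≈ 34.31%

34.31%


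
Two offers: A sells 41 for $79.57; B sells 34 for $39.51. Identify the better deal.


Deal A: $79.57/41 = $1.9407/unit
Deal B: $39.51/34 = $1.1621/unit
B is cheaper per unit
= Deal B

Deal B


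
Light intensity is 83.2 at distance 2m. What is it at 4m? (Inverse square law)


I₁d₁² = I₂d₂²
I₂ = I₁ × (d₁/d₂)²
= 83.2 × (2/4)²
= 83.2 × 4/16
= 332.8/16
= 20.8000

20.8000


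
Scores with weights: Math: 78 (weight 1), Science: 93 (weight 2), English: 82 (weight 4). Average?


Numerator = 78×1 + 93×2 + 82×4
= 78 + 186 + 328
= 592
Total weight = 7
Weighted avg = 592/7
= 84.57

84.57


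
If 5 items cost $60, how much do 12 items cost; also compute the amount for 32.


Direct proportion: y/x = constant
k = 60/5 = 12.0000
y at x=12: k × 12 = 60 × 12 / 5 = 720/5 = 144.00
y at x=32: k × 32 = 60 × 32 / 5 = 1920/5 = 384.00
= 144.00 and 384.00

144.00 and 384.00


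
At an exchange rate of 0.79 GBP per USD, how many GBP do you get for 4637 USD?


Amount × rate = 4637 × 0.79
= 3663.23 GBP

3663.23 GBP


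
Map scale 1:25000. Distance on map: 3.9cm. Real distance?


Real distance = map distance × scale
= 3.9cm × 25000
= 97500 cm = 975.0 m
= 0.975 km

0.975 km


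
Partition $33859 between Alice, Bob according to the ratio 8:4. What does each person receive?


Total parts = 8 + 4 = 12
Alice: 33859 × 8/12 = 22572.67
Bob: 33859 × 4/12 = 11286.33
= Alice: $22572.67, Bob: $11286.33

Alice: $22572.67, Bob: $11286.33


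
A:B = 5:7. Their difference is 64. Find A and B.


Let A = 5k, B = 7k.
7k - 5k = 64
2k = 64 → k = 64/2 = 32
A = 5×32 = 160, B = 7×32 = 224
= A = 160, B = 224

A = 160, B = 224


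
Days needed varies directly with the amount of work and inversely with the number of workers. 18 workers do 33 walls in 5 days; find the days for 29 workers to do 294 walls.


Days ∝ work / workers, so d₂ = d₁ × (m₁/m₂) × (w₂/w₁)
Workers factor (inverse): 18/29 ≈ 0.6207
Work factor (direct): 294/33 ≈ 8.9091
d₂ = 5 × 18/29 × 294/33 = (5 × 18 × 294) / (29 × 33) = 26460/957
≈ 27.65 days

27.65 days


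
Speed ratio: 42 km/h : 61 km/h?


Ratio = 42:61
GCD = 1
Simplified = 42:61
Time ratio (same distance) = 61:42
Speed ratio = 42:61

42:61


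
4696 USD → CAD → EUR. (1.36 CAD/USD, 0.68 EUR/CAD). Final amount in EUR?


Step 1: 4696 USD × 1.36 = 6386.56 CAD
Step 2: 6386.56 CAD × 0.68 = 4342.86 EUR
Implied rate USD→EUR = 1.36 × 0.68 = 0.9248
= 4342.86 EUR

4342.86 EUR


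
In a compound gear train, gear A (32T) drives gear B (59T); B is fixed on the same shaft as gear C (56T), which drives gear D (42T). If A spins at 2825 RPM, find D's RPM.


Stage 1: RPM_B = RPM_A × t_A/t_B = 2825 × 32/59 = 90400/59 ≈ 1532.20
B and C share a shaft → RPM_C = RPM_B
Stage 2: RPM_D = RPM_C × t_C/t_D = RPM_A × (t_A×t_C)/(t_B×t_D)
Overall ratio = (32×56)/(59×42) = 1792/2478
RPM_D = 2825 × 1792/2478 = 5062400/2478
≈ 2042.94 RPM

2042.94 RPM


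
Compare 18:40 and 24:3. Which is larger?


18/40 = 0.4500
24/3 = 8.0000
0.4500 < 8.0000, so 18:40 is less
= 24:3

24:3


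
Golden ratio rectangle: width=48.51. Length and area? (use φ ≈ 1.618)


φ = (1 + √5) / 2 ≈ 1.618
Length = width × φ = 48.51 × 1.618 = 78.48918
≈ 78.49
Area = width × length = 48.51 × 78.48918 = 3807.5101218 ≈ 3807.51
= Length: 78.49, Area: 3807.51

Length: 78.49, Area: 3807.51


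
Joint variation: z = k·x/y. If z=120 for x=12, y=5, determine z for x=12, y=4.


z = k·x/y
Solve for k using the known point: k = z·y/x = 120×5/12 = 600/12 = 50.0000
Now evaluate at x=12, y=4:
z = k × 12 / 4 = (600 × 12) / (12 × 4) = 7200/48
= 150.0000

150.0000


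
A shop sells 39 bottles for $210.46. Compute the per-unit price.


Unit rate = total / quantity
= 210.46 / 39
= $5.40 per unit

$5.40 per unit


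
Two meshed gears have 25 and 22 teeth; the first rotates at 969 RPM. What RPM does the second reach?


Gear ratio = 25:22 = 25:22
RPM_B = RPM_A × (teeth_A / teeth_B)
= 969 × (25/22)
= 1101.1 RPM

1101.1 RPM


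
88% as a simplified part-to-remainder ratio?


88% means 88 parts out of 100; remainder = 12
Part : remainder = 88:12
GCD = 4
= 22:3

22:3


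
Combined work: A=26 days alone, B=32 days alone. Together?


Rate of A = 1/26 per day
Rate of B = 1/32 per day
Combined rate = 1/26 + 1/32 = 58/832 ≈ 0.0697 per day
Days = 1 / combined rate = 832/58
≈ 14.34 days

14.34 days


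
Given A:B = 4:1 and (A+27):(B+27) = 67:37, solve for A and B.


Let A = 4k, B = 1k.
(4k + 27) / (1k + 27) = 67/37
Cross-multiply: 37(4k + 27) = 67(1k + 27)
148k + 999 = 67k + 1809
148k - 67k = 1809 - 999
81k = 810
k = 810/81 = 10
A = 4×10 = 40, B = 1×10 = 10
= A = 40, B = 10

A = 40, B = 10


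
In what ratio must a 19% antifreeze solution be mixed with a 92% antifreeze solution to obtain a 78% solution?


Let x parts of 19% mix with y parts of 92%.
19x + 92y = 78(x + y)
19x + 92y = 78x + 78y
x(19 - 78) = y(78 - 92)
x/y = (92 - 78)/(78 - 19) = 14/59
Simplify: 14:59
= 14:59

14:59


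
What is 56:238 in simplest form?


GCD(56, 238) = 14
56/14 : 238/14
= 4:17

4:17


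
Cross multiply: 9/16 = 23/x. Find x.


Cross multiply: 9 × x = 16 × 23
9x = 368
x = 368 / 9
= 40.89

40.89


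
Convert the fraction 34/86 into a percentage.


Percentage = (part / whole) × 100
= (34 / 86) × 100
≈ 39.53%

39.53%


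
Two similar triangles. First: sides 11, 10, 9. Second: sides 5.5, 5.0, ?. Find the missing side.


Scale factor = 5.5/11 = 0.5
Missing side = 9 × 0.5
= 4.5

4.5


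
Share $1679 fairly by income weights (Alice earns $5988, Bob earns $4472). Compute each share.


Total income = 5988 + 4472 = $10460
Alice: $1679 × 5988/10460 = $961.17
Bob: $1679 × 4472/10460 = $717.83
= Alice: $961.17, Bob: $717.83

Alice: $961.17, Bob: $717.83


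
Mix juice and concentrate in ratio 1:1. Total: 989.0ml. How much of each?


Total parts = 1 + 1 = 2
juice: 989.0 × 1/2 = 494.5ml
concentrate: 989.0 × 1/2 = 494.5ml
= 494.5ml and 494.5ml

494.5ml and 494.5ml


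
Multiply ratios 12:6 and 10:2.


Compound ratio = (12×10) : (6×2)
= 120:12
GCD = 12
= 10:1

10:1


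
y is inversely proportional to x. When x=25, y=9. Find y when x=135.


Inverse proportion: x × y = constant
k = 25 × 9 = 225
y₂ = k / 135 = 225 / 135
= 1.67

1.67


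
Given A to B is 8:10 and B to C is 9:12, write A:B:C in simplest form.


Match B: multiply A:B by 9 → 72:90
Multiply B:C by 10 → 90:120
Combined: 72:90:120
GCD = 6
= 12:15:20

12:15:20


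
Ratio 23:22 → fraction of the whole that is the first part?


Total parts = 23 + 22 = 45
First part: 23/45 = 23/45
= 23/45

23/45


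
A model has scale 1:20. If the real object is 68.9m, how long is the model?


Model size = real / scale
= 68.9 / 20
= 3.4450 m

3.4450 m


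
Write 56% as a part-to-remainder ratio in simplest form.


56% means 56 parts out of 100; remainder = 44
Part : remainder = 56:44
GCD = 4
= 14:11

14:11


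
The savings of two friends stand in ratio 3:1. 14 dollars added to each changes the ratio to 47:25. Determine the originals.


Let A = 3k, B = 1k.
(3k + 14) / (1k + 14) = 47/25
Cross-multiply: 25(3k + 14) = 47(1k + 14)
75k + 350 = 47k + 658
75k - 47k = 658 - 350
28k = 308
k = 308/28 = 11
A = 3×11 = 33, B = 1×11 = 11
= A = 33, B = 11

A = 33, B = 11


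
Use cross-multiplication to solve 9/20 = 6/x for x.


Cross multiply: 9 × x = 20 × 6
9x = 120
x = 120 / 9
= 13.33

13.33


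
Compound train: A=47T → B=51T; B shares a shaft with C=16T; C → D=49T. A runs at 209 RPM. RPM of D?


Stage 1: RPM_B = RPM_A × t_A/t_B = 209 × 47/51 = 9823/51 ≈ 192.61
B and C share a shaft → RPM_C = RPM_B
Stage 2: RPM_D = RPM_C × t_C/t_D = RPM_A × (t_A×t_C)/(t_B×t_D)
Overall ratio = (47×16)/(51×49) = 752/2499
RPM_D = 209 × 752/2499 = 157168/2499
≈ 62.89 RPM

62.89 RPM


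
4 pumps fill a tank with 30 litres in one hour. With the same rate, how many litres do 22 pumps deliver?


Direct proportion: y/x = constant
k = 30/4 = 7.5000
y₂ = k × 22 = 30 × 22 / 4 = 660/4
= 165.00

165.00


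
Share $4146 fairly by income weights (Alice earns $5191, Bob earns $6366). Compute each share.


Total income = 5191 + 6366 = $11557
Alice: $4146 × 5191/11557 = $1862.24
Bob: $4146 × 6366/11557 = $2283.76
= Alice: $1862.24, Bob: $2283.76

Alice: $1862.24, Bob: $2283.76


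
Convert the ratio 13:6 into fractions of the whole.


Total parts = 13 + 6 = 19
First part: 13/19 = 13/19
Second part: 6/19 = 6/19
= 13/19 and 6/19

13/19 and 6/19


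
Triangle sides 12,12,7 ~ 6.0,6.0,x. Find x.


Scale factor = 6.0/12 = 0.5
Missing side = 7 × 0.5
= 3.5

3.5


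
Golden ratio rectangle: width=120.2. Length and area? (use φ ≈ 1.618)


φ = (1 + √5) / 2 ≈ 1.618
Length = width × φ = 120.2 × 1.618 = 194.4836
≈ 194.48
Area = width × length = 120.2 × 194.4836 = 23376.92872 ≈ 23376.93
= Length: 194.48, Area: 23376.93

Length: 194.48, Area: 23376.93


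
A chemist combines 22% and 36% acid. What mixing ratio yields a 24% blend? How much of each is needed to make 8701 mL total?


Let x parts of 22% mix with y parts of 36%.
22x + 36y = 24(x + y)
22x + 36y = 24x + 24y
x(22 - 24) = y(24 - 36)
x/y = (36 - 24)/(24 - 22) = 12/2
Simplify: 6:1
Total parts = 7; one part = 8701/7 = 1243.00 mL
22% solution: 6×1243.00 = 7458.00 mL
36% solution: 1×1243.00 = 1243.00 mL
= ratio 6:1; 7458.00 mL and 1243.00 mL

ratio 6:1; 7458.00 mL and 1243.00 mL


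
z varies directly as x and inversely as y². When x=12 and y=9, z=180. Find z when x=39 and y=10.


z = k·x/y²
Solve for k using the known point: k = z·y²/x = 180×81/12 = 14580/12 = 1215.0000
Now evaluate at x=39, y=10:
z = k × 39 / 100 = (14580 × 39) / (12 × 100) = 568620/1200
= 473.8500

473.8500


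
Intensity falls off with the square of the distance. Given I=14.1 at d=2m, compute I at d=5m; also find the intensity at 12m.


I₁d₁² = I₂d₂²
I at 5m = 14.1 × (2/5)² = 14.1 × 4/25 = 56.4/25 = 2.2560
I at 12m = 14.1 × (2/12)² = 14.1 × 4/144 = 56.4/144 ≈ 0.3917
= 2.2560 and 0.3917

2.2560 and 0.3917


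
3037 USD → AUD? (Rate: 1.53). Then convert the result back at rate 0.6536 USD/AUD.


Amount × rate = 3037 × 1.53 = 4646.61 AUD
Round-trip: 4646.61 × 0.6536 = 3037.02 USD
= 4646.61 AUD, then 3037.02 USD

4646.61 AUD, then 3037.02 USD


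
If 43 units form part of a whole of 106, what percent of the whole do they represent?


Percentage = (part / whole) × 100
= (43 / 106) × 100
≈ 40.57%

40.57%


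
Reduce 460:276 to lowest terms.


GCD(460, 276) = 92
460/92 : 276/92
= 5:3

5:3


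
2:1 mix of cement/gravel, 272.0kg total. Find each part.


Total parts = 2 + 1 = 3
cement: 272.0 × 2/3 = 181.3kg
gravel: 272.0 × 1/3 = 90.7kg
= 181.3kg and 90.7kg

181.3kg and 90.7kg


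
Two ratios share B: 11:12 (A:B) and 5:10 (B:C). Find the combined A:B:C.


Match B: multiply A:B by 5 → 55:60
Multiply B:C by 12 → 60:120
Combined: 55:60:120
GCD = 5
= 11:12:24

11:12:24


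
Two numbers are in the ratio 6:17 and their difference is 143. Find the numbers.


Let A = 6k, B = 17k.
17k - 6k = 143
11k = 143 → k = 143/11 = 13
A = 6×13 = 78, B = 17×13 = 221
= A = 78, B = 221

A = 78, B = 221


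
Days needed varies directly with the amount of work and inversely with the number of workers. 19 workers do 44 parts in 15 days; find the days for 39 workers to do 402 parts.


Days ∝ work / workers, so d₂ = d₁ × (m₁/m₂) × (w₂/w₁)
Workers factor (inverse): 19/39 ≈ 0.4872
Work factor (direct): 402/44 ≈ 9.1364
d₂ = 15 × 19/39 × 402/44 = (15 × 19 × 402) / (39 × 44) = 114570/1716
≈ 66.77 days

66.77 days


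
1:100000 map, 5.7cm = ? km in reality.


Real distance = map distance × scale
= 5.7cm × 100000
= 570000 cm = 5700.0 m
= 5.700 km

5.700 km


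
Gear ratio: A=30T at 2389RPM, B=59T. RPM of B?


Gear ratio = 30:59 = 30:59
RPM_B = RPM_A × (teeth_A / teeth_B)
= 2389 × (30/59)
= 1214.7 RPM

1214.7 RPM


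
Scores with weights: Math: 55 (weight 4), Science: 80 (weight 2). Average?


Numerator = 55×4 + 80×2
= 220 + 160
= 380
Total weight = 6
Weighted avg = 380/6
= 63.33

63.33


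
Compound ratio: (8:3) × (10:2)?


Compound ratio = (8×10) : (3×2)
= 80:6
GCD = 2
= 40:3

40:3


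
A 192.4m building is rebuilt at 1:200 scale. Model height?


Model size = real / scale
= 192.4 / 200
= 0.9620 m

0.9620 m


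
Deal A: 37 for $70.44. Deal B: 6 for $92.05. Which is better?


Deal A: $70.44/37 = $1.9038/unit
Deal B: $92.05/6 = $15.3417/unit
A is cheaper per unit
= Deal A

Deal A


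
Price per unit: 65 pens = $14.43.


Unit rate = total / quantity
= 14.43 / 65
= $0.22 per unit

$0.22 per unit


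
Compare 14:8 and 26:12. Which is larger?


14/8 = 1.7500
26/12 = 2.1667
1.7500 < 2.1667, so 14:8 is less
= 26:12

26:12


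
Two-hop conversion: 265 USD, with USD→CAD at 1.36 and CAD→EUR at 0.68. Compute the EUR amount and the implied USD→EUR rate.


Step 1: 265 USD × 1.36 = 360.40 CAD
Step 2: 360.40 CAD × 0.68 = 245.07 EUR
Implied rate USD→EUR = 1.36 × 0.68 = 0.9248
= 245.07 EUR; implied rate 0.9248 EUR/USD

245.07 EUR; implied rate 0.9248 EUR/USD


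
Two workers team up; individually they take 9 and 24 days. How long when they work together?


Rate of A = 1/9 per day
Rate of B = 1/24 per day
Combined rate = 1/9 + 1/24 = 33/216 ≈ 0.1528 per day
Days = 1 / combined rate = 216/33
≈ 6.55 days

6.55 days


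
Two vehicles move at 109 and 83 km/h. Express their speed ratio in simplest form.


Ratio = 109:83
GCD = 1
Simplified = 109:83
Time ratio (same distance) = 83:109
Speed ratio = 109:83

109:83


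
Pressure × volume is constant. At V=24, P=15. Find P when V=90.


Inverse proportion: x × y = constant
k = 24 × 15 = 360
y₂ = k / 90 = 360 / 90
= 4.00

4.00


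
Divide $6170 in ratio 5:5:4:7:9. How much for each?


Total parts = 5 + 5 + 4 + 7 + 9 = 30
Part 1: 6170 × 5/30 = 1028.33
Part 2: 6170 × 5/30 = 1028.33
Part 3: 6170 × 4/30 = 822.67
Part 4: 6170 × 7/30 = 1439.67
Part 5: 6170 × 9/30 = 1851.00
= Part 1: $1028.33, Part 2: $1028.33, Part 3: $822.67, Part 4: $1439.67, Part 5: $1851.00

Part 1: $1028.33, Part 2: $1028.33, Part 3: $822.67, Part 4: $1439.67, Part 5: $1851.00


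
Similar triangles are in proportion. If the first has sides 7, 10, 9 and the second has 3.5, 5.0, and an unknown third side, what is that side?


Scale factor = 3.5/7 = 0.5
Missing side = 9 × 0.5
= 4.5

4.5


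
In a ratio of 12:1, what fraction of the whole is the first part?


Total parts = 12 + 1 = 13
First part: 12/13 = 12/13
= 12/13

12/13


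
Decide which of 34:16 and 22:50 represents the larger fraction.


34/16 = 2.1250
22/50 = 0.4400
2.1250 > 0.4400, so 34:16 is greater
= 34:16

34:16


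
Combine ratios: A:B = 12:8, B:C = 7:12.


Match B: multiply A:B by 7 → 84:56
Multiply B:C by 8 → 56:96
Combined: 84:56:96
GCD = 4
= 21:14:24

21:14:24


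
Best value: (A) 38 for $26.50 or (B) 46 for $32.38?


Deal A: $26.50/38 = $0.6974/unit
Deal B: $32.38/46 = $0.7039/unit
A is cheaper per unit
= Deal A

Deal A


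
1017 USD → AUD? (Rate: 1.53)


Amount × rate = 1017 × 1.53
= 1556.01 AUD

1556.01 AUD


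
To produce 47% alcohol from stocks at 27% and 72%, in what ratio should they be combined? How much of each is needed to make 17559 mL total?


Let x parts of 27% mix with y parts of 72%.
27x + 72y = 47(x + y)
27x + 72y = 47x + 47y
x(27 - 47) = y(47 - 72)
x/y = (72 - 47)/(47 - 27) = 25/20
Simplify: 5:4
Total parts = 9; one part = 17559/9 = 1951.00 mL
27% solution: 5×1951.00 = 9755.00 mL
72% solution: 4×1951.00 = 7804.00 mL
= ratio 5:4; 9755.00 mL and 7804.00 mL

ratio 5:4; 9755.00 mL and 7804.00 mL


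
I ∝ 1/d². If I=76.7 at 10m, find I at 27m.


I₁d₁² = I₂d₂²
I₂ = I₁ × (d₁/d₂)²
= 76.7 × (10/27)²
= 76.7 × 100/729
= 7670/729
≈ 10.5213

10.5213


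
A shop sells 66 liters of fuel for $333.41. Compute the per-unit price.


Unit rate = total / quantity
= 333.41 / 66
= $5.05 per unit

$5.05 per unit


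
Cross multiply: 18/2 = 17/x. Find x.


Cross multiply: 18 × x = 2 × 17
18x = 34
x = 34 / 18
= 1.89

1.89


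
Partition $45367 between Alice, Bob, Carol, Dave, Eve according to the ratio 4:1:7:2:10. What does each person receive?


Total parts = 4 + 1 + 7 + 2 + 10 = 24
Alice: 45367 × 4/24 = 7561.17
Bob: 45367 × 1/24 = 1890.29
Carol: 45367 × 7/24 = 13232.04
Dave: 45367 × 2/24 = 3780.58
Eve: 45367 × 10/24 = 18902.92
= Alice: $7561.17, Bob: $1890.29, Carol: $13232.04, Dave: $3780.58, Eve: $18902.92

Alice: $7561.17, Bob: $1890.29, Carol: $13232.04, Dave: $3780.58, Eve: $18902.92


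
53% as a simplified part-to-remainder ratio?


53% means 53 parts out of 100; remainder = 47
Part : remainder = 53:47
GCD = 1
= 53:47

53:47


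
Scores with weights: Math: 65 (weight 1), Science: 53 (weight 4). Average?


Numerator = 65×1 + 53×4
= 65 + 212
= 277
Total weight = 5
Weighted avg = 277/5
= 55.40

55.40


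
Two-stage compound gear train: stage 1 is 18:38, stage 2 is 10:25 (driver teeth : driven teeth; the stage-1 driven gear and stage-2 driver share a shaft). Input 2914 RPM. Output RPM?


Stage 1: RPM_B = RPM_A × t_A/t_B = 2914 × 18/38 = 52452/38 ≈ 1380.32
B and C share a shaft → RPM_C = RPM_B
Stage 2: RPM_D = RPM_C × t_C/t_D = RPM_A × (t_A×t_C)/(t_B×t_D)
Overall ratio = (18×10)/(38×25) = 180/950
RPM_D = 2914 × 180/950 = 524520/950
≈ 552.13 RPM

552.13 RPM


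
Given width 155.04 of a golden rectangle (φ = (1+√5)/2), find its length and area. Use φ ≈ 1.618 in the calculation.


φ = (1 + √5) / 2 ≈ 1.618
Length = width × φ = 155.04 × 1.618 = 250.85472
≈ 250.85
Area = width × length = 155.04 × 250.85472 = 38892.5157888 ≈ 38892.52
= Length: 250.85, Area: 38892.52

Length: 250.85, Area: 38892.52


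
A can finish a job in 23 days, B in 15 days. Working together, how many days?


Rate of A = 1/23 per day
Rate of B = 1/15 per day
Combined rate = 1/23 + 1/15 = 38/345 ≈ 0.1101 per day
Days = 1 / combined rate = 345/38
≈ 9.08 days

9.08 days


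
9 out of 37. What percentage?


Percentage = (part / whole) × 100
= (9 / 37) × 100
≈ 24.32%

24.32%


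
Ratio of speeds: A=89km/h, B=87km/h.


Ratio = 89:87
GCD = 1
Simplified = 89:87
Time ratio (same distance) = 87:89
Speed ratio = 89:87

89:87


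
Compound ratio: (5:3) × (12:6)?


Compound ratio = (5×12) : (3×6)
= 60:18
GCD = 6
= 10:3

10:3


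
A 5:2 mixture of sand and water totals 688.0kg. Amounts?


Total parts = 5 + 2 = 7
sand: 688.0 × 5/7 = 491.4kg
water: 688.0 × 2/7 = 196.6kg
= 491.4kg and 196.6kg

491.4kg and 196.6kg


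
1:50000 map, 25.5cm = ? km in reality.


Real distance = map distance × scale
= 25.5cm × 50000
= 1275000 cm = 12750.0 m
= 12.750 km

12.750 km


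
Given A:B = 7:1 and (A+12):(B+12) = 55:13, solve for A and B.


Let A = 7k, B = 1k.
(7k + 12) / (1k + 12) = 55/13
Cross-multiply: 13(7k + 12) = 55(1k + 12)
91k + 156 = 55k + 660
91k - 55k = 660 - 156
36k = 504
k = 504/36 = 14
A = 7×14 = 98, B = 1×14 = 14
= A = 98, B = 14

A = 98, B = 14


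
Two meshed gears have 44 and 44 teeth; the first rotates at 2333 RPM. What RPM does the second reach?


Gear ratio = 44:44 = 1:1
RPM_B = RPM_A × (teeth_A / teeth_B)
= 2333 × (44/44)
= 2333.0 RPM

2333.0 RPM


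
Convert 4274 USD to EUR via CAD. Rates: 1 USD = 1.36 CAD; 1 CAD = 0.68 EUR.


Step 1: 4274 USD × 1.36 = 5812.64 CAD
Step 2: 5812.64 CAD × 0.68 = 3952.60 EUR
Implied rate USD→EUR = 1.36 × 0.68 = 0.9248
= 3952.60 EUR

3952.60 EUR


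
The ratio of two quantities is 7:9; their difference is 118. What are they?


Let A = 7k, B = 9k.
9k - 7k = 118
2k = 118 → k = 118/2 = 59
A = 7×59 = 413, B = 9×59 = 531
= A = 413, B = 531

A = 413, B = 531


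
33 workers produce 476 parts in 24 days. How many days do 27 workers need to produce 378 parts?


Days ∝ work / workers, so d₂ = d₁ × (m₁/m₂) × (w₂/w₁)
Workers factor (inverse): 33/27 ≈ 1.2222
Work factor (direct): 378/476 ≈ 0.7941
d₂ = 24 × 33/27 × 378/476 = (24 × 33 × 378) / (27 × 476) = 299376/12852
≈ 23.29 days

23.29 days


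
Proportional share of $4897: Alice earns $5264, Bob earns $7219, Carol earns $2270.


Total income = 5264 + 7219 + 2270 = $14753
Alice: $4897 × 5264/14753 = $1747.29
Bob: $4897 × 7219/14753 = $2396.22
Carol: $4897 × 2270/14753 = $753.49
= Alice: $1747.29, Bob: $2396.22, Carol: $753.49

Alice: $1747.29, Bob: $2396.22, Carol: $753.49


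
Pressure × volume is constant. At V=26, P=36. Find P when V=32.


Inverse proportion: x × y = constant
k = 26 × 36 = 936
y₂ = k / 32 = 936 / 32
= 29.25

29.25


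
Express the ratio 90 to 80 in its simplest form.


GCD(90, 80) = 10
90/10 : 80/10
= 9:8

9:8


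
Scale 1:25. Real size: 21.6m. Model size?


Model size = real / scale
= 21.6 / 25
= 0.8640 m

0.8640 m


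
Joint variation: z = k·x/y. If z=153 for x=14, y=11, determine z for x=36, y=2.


z = k·x/y
Solve for k using the known point: k = z·y/x = 153×11/14 = 1683/14 ≈ 120.2143
Now evaluate at x=36, y=2:
z = k × 36 / 2 = (1683 × 36) / (14 × 2) = 60588/28
≈ 2163.8571

2163.8571


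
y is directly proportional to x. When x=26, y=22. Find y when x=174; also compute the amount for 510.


Direct proportion: y/x = constant
k = 22/26 ≈ 0.8462
y at x=174: k × 174 = 22 × 174 / 26 = 3828/26 ≈ 147.23
y at x=510: k × 510 = 22 × 510 / 26 = 11220/26 ≈ 431.54
= 147.23 and 431.54

147.23 and 431.54


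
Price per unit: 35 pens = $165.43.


Unit rate = total / quantity
= 165.43 / 35
= $4.73 per unit

$4.73 per unit


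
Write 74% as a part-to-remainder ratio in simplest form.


74% means 74 parts out of 100; remainder = 26
Part : remainder = 74:26
GCD = 2
= 37:13

37:13


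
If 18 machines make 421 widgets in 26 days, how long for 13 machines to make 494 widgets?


Days ∝ work / workers, so d₂ = d₁ × (m₁/m₂) × (w₂/w₁)
Workers factor (inverse): 18/13 ≈ 1.3846
Work factor (direct): 494/421 ≈ 1.1734
d₂ = 26 × 18/13 × 494/421 = (26 × 18 × 494) / (13 × 421) = 231192/5473
≈ 42.24 days

42.24 days


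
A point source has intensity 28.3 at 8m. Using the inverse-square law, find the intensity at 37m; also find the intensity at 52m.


I₁d₁² = I₂d₂²
I at 37m = 28.3 × (8/37)² = 28.3 × 64/1369 = 1811.2/1369 ≈ 1.3230
I at 52m = 28.3 × (8/52)² = 28.3 × 64/2704 = 1811.2/2704 ≈ 0.6698
= 1.3230 and 0.6698

1.3230 and 0.6698


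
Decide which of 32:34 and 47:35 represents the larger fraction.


32/34 = 0.9412
47/35 = 1.3429
0.9412 < 1.3429, so 32:34 is less
= 47:35

47:35


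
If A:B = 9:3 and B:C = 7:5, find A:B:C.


Match B: multiply A:B by 7 → 63:21
Multiply B:C by 3 → 21:15
Combined: 63:21:15
GCD = 3
= 21:7:5

21:7:5


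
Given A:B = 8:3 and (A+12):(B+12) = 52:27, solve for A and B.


Let A = 8k, B = 3k.
(8k + 12) / (3k + 12) = 52/27
Cross-multiply: 27(8k + 12) = 52(3k + 12)
216k + 324 = 156k + 624
216k - 156k = 624 - 324
60k = 300
k = 300/60 = 5
A = 8×5 = 40, B = 3×5 = 15
= A = 40, B = 15

A = 40, B = 15


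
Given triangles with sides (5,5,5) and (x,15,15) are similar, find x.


Scale factor = 15/5 = 3
Missing side = 5 × 3
= 15.0

15.0


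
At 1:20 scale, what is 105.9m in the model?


Model size = real / scale
= 105.9 / 20
= 5.2950 m

5.2950 m


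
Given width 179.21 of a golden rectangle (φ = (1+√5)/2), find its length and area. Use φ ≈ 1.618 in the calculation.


φ = (1 + √5) / 2 ≈ 1.618
Length = width × φ = 179.21 × 1.618 = 289.96178
≈ 289.96
Area = width × length = 179.21 × 289.96178 = 51964.0505938 ≈ 51964.05
= Length: 289.96, Area: 51964.05

Length: 289.96, Area: 51964.05


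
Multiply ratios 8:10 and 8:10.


Compound ratio = (8×8) : (10×10)
= 64:100
GCD = 4
= 16:25

16:25


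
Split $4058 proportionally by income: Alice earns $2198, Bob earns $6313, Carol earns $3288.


Total income = 2198 + 6313 + 3288 = $11799
Alice: $4058 × 2198/11799 = $755.95
Bob: $4058 × 6313/11799 = $2171.21
Carol: $4058 × 3288/11799 = $1130.83
= Alice: $755.95, Bob: $2171.21, Carol: $1130.83

Alice: $755.95, Bob: $2171.21, Carol: $1130.83


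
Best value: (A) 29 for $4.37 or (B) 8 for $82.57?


Deal A: $4.37/29 = $0.1507/unit
Deal B: $82.57/8 = $10.3213/unit
A is cheaper per unit
= Deal A

Deal A


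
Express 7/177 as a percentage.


Percentage = (part / whole) × 100
= (7 / 177) × 100
≈ 3.95%

3.95%


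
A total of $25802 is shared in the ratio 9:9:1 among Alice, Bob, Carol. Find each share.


Total parts = 9 + 9 + 1 = 19
Alice: 25802 × 9/19 = 12222.00
Bob: 25802 × 9/19 = 12222.00
Carol: 25802 × 1/19 = 1358.00
= Alice: $12222.00, Bob: $12222.00, Carol: $1358.00

Alice: $12222.00, Bob: $12222.00, Carol: $1358.00


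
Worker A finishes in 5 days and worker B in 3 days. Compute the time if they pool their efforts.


Rate of A = 1/5 per day
Rate of B = 1/3 per day
Combined rate = 1/5 + 1/3 = 8/15 ≈ 0.5333 per day
Days = 1 / combined rate = 15/8
≈ 1.88 days

1.88 days


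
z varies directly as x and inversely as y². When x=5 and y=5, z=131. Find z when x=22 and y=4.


z = k·x/y²
Solve for k using the known point: k = z·y²/x = 131×25/5 = 3275/5 = 655.0000
Now evaluate at x=22, y=4:
z = k × 22 / 16 = (3275 × 22) / (5 × 16) = 72050/80
= 900.6250

900.6250


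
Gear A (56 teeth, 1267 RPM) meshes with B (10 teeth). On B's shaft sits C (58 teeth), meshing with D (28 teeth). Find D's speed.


Stage 1: RPM_B = RPM_A × t_A/t_B = 1267 × 56/10 = 70952/10 = 7095.20
B and C share a shaft → RPM_C = RPM_B
Stage 2: RPM_D = RPM_C × t_C/t_D = RPM_A × (t_A×t_C)/(t_B×t_D)
Overall ratio = (56×58)/(10×28) = 3248/280
RPM_D = 1267 × 3248/280 = 4115216/280
= 14697.20 RPM

14697.20 RPM


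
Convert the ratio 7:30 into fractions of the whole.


Total parts = 7 + 30 = 37
First part: 7/37 = 7/37
Second part: 30/37 = 30/37
= 7/37 and 30/37

7/37 and 30/37


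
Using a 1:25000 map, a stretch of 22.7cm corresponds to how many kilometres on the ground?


Real distance = map distance × scale
= 22.7cm × 25000
= 567500 cm = 5675.0 m
= 5.675 km

5.675 km


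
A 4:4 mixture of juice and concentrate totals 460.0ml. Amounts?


Total parts = 4 + 4 = 8
juice: 460.0 × 4/8 = 230.0ml
concentrate: 460.0 × 4/8 = 230.0ml
= 230.0ml and 230.0ml

230.0ml and 230.0ml
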